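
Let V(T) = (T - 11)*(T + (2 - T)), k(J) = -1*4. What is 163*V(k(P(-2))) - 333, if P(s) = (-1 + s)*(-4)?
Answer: -5223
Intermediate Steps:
P(s) = 4 - 4*s
k(J) = -4
V(T) = -22 + 2*T (V(T) = (-11 + T)*2 = -22 + 2*T)
163*V(k(P(-2))) - 333 = 163*(-22 + 2*(-4)) - 333 = 163*(-22 - 8) - 333 = 163*(-30) - 333 = -4890 - 333 = -5223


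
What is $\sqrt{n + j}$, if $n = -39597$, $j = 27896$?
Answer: $i \sqrt{11701} \approx 108.17 i$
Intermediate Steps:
$\sqrt{n + j} = \sqrt{-39597 + 27896} = \sqrt{-11701} = i \sqrt{11701}$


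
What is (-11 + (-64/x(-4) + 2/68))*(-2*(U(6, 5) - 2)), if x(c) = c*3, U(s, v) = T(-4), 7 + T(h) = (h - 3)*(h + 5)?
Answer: -9200/51 ≈ -180.39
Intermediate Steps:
T(h) = -7 + (-3 + h)*(5 + h) (T(h) = -7 + (h - 3)*(h + 5) = -7 + (-3 + h)*(5 + h))
U(s, v) = -14 (U(s, v) = -22 + (-4)**2 + 2*(-4) = -22 + 16 - 8 = -14)
x(c) = 3*c
(-11 + (-64/x(-4) + 2/68))*(-2*(U(6, 5) - 2)) = (-11 + (-64/(3*(-4)) + 2/68))*(-2*(-14 - 2)) = (-11 + (-64/(-12) + 2*(1/68)))*(-2*(-16)) = (-11 + (-64*(-1/12) + 1/34))*32 = (-11 + (16/3 + 1/34))*32 = (-11 + 547/102)*32 = -575/102*32 = -9200/51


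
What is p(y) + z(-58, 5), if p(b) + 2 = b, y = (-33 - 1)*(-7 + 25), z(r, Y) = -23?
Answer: -637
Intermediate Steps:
y = -612 (y = -34*18 = -612)
p(b) = -2 + b
p(y) + z(-58, 5) = (-2 - 612) - 23 = -614 - 23 = -637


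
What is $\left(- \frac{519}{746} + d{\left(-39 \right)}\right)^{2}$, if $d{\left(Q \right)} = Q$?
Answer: $\frac{876929769}{556516} \approx 1575.8$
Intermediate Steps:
$\left(- \frac{519}{746} + d{\left(-39 \right)}\right)^{2} = \left(- \frac{519}{746} - 39\right)^{2} = \left(- \frac{29613}{746}\right)^{2} = \frac{876929769}{556516}$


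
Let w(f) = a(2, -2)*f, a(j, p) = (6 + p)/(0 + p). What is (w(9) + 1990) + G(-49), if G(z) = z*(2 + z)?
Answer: 4275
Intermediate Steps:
a(j, p) = (6 + p)/p
w(f) = -2*f (w(f) = ((6 - 2)/(-2))*f = (-½*4)*f = -2*f)
(w(9) + 1990) + G(-49) = (-2*9 + 1990) - 49*(2 - 49) = (-18 + 1990) - 49*(-47) = 1972 + 2303 = 4275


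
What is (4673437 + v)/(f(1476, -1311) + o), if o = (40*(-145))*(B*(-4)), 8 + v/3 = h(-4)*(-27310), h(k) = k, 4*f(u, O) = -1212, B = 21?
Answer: 5001133/486897 ≈ 10.271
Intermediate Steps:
f(u, O) = -303 (f(u, O) = (¼)*(-1212) = -303)
v = 327696 (v = -24 + 3*(-4*(-27310)) = -24 + 3*109240 = -24 + 327720 = 327696)
o = 487200 (o = (40*(-145))*(21*(-4)) = -5800*(-84) = 487200)
(4673437 + v)/(f(1476, -1311) + o) = (4673437 + 327696)/(-303 + 487200) = 5001133/486897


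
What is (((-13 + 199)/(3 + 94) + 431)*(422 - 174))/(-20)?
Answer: -2603566/485 ≈ -5368.2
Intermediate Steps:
(((-13 + 199)/(3 + 94) + 431)*(422 - 174))/(-20) = ((186/97 + 431)*248)*(-1/20) = ((41993/97)*248)*(-1/20) = (10414264/97)*(-1/20) = -2603566/485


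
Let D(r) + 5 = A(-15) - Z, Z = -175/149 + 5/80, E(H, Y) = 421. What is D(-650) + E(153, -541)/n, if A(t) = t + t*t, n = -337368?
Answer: 20721480983/100535664 ≈ 206.11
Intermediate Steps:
A(t) = t + t²
Z = -2651/2384 (Z = -175*1/149 + 5*(1/80) = -175/149 + 1/16 = -2651/2384 ≈ -1.1120)
D(r) = 491371/2384 (D(r) = -5 + (-15*(1 - 15) - 1*(-2651/2384)) = -5 + (-15*(-14) + 2651/2384) = -5 + (210 + 2651/2384) = -5 + 503291/2384 = 491371/2384)
D(-650) + E(153, -541)/n = 491371/2384 + 421/(-337368) = 491371/2384 + 421*(-1/337368) = 491371/2384 - 421/337368 = 20721480983/100535664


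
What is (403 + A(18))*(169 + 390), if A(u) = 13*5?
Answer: 261612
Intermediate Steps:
A(u) = 65
(403 + A(18))*(169 + 390) = (403 + 65)*(169 + 390) = 468*559 = 261612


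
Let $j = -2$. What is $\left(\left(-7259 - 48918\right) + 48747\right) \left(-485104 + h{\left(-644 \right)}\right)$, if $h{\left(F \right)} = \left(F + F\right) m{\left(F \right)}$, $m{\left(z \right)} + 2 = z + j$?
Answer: $-2596933600$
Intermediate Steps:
$m{\left(z \right)} = -4 + z$ ($m{\left(z \right)} = -2 + \left(z - 2\right) = -2 + \left(-2 + z\right) = -4 + z$)
$h{\left(F \right)} = 2 F \left(-4 + F\right)$ ($h{\left(F \right)} = \left(F + F\right) \left(-4 + F\right) = 2 F \left(-4 + F\right)$)
$\left(\left(-7259 - 48918\right) + 48747\right) \left(-485104 + h{\left(-644 \right)}\right) = \left(\left(-7259 - 48918\right) + 48747\right) \left(-485104 + 2 \left(-644\right) \left(-4 - 644\right)\right) = \left(-56177 + 48747\right) \left(-485104 + 2 \left(-644\right) \left(-648\right)\right) = - 7430 \left(-485104 + 834624\right) = \left(-7430\right) 349520 = -2596933600$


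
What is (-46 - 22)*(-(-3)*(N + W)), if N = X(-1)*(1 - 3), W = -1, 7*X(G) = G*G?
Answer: 1836/7 ≈ 262.29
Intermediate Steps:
X(G) = G²/7 (X(G) = (G*G)/7 = G²/7)
N = -2/7 (N = ((⅐)*(-1)²)*(1 - 3) = ((⅐)*1)*(-2) = (⅐)*(-2) = -2/7 ≈ -0.28571)
(-46 - 22)*(-(-3)*(N + W)) = (-46 - 22)*(-(-3)*(-2/7 - 1)) = -(-68)*(-3*(-9/7)) = -(-68)*27/7 = -68*(-27/7) = 1836/7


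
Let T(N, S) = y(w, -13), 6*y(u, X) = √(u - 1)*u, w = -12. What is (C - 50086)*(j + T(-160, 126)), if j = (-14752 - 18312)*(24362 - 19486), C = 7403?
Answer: 6881355991712 + 85366*I*√13 ≈ 6.8814e+12 + 3.0779e+5*I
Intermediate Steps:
y(u, X) = u*√(-1 + u)/6 (y(u, X) = (√(u - 1)*u)/6 = (√(-1 + u)*u)/6 = (u*√(-1 + u))/6 = u*√(-1 + u)/6)
j = -161220064 (j = -33064*4876 = -161220064)
T(N, S) = -2*I*√13 (T(N, S) = (⅙)*(-12)*√(-1 - 12) = (⅙)*(-12)*√(-13) = (⅙)*(-12)*(I*√13) = -2*I*√13)
(C - 50086)*(j + T(-160, 126)) = (7403 - 50086)*(-161220064 - 2*I*√13) = -42683*(-161220064 - 2*I*√13) = 6881355991712 + 85366*I*√13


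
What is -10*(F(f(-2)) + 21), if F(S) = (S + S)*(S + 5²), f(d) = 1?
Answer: -730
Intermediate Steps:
F(S) = 2*S*(25 + S) (F(S) = (2*S)*(S + 25) = (2*S)*(25 + S) = 2*S*(25 + S))
-10*(F(f(-2)) + 21) = -10*(2*1*(25 + 1) + 21) = -10*(2*1*26 + 21) = -10*(52 + 21) = -10*73 = -1*730 = -730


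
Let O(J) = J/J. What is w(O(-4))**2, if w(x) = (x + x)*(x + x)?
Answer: 16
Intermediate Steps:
O(J) = 1
w(x) = 4*x**2 (w(x) = (2*x)*(2*x) = 4*x**2)
w(O(-4))**2 = (4*1**2)**2 = (4*1)**2 = 4**2 = 16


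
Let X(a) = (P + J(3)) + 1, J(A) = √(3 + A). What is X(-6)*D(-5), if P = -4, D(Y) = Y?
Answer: 15 - 5*√6 ≈ 2.7526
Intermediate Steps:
X(a) = -3 + √6 (X(a) = (-4 + √(3 + 3)) + 1 = (-4 + √6) + 1 = -3 + √6)
X(-6)*D(-5) = (-3 + √6)*(-5) = 15 - 5*√6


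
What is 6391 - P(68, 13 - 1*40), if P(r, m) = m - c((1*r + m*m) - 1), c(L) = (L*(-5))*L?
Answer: -3161662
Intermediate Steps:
c(L) = -5*L² (c(L) = (-5*L)*L = -5*L²)
P(r, m) = m + 5*(-1 + r + m²)² (P(r, m) = m - (-5)*((1*r + m*m) - 1)² = m - (-5)*((r + m²) - 1)² = m - (-5)*(-1 + r + m²)² = m + 5*(-1 + r + m²)²)
6391 - P(68, 13 - 1*40) = 6391 - ((13 - 1*40) + 5*(-1 + 68 + (13 - 1*40)²)²) = 6391 - ((13 - 40) + 5*(-1 + 68 + (13 - 40)²)²) = 6391 - (-27 + 5*(-1 + 68 + (-27)²)²) = 6391 - (-27 + 5*(-1 + 68 + 729)²) = 6391 - (-27 + 5*796²) = 6391 - (-27 + 5*633616) = 6391 - (-27 + 3168080) = 6391 - 1*3168053 = 6391 - 3168053 = -3161662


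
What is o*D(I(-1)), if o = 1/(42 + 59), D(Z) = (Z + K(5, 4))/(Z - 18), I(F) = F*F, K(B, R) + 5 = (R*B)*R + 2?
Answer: -78/1717 ≈ -0.045428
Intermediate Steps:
K(B, R) = -3 + B*R² (K(B, R) = -5 + ((R*B)*R + 2) = -5 + ((B*R)*R + 2) = -5 + (B*R² + 2) = -5 + (2 + B*R²) = -3 + B*R²)
I(F) = F²
D(Z) = (77 + Z)/(-18 + Z) (D(Z) = (Z + (-3 + 5*4²))/(Z - 18) = (Z + (-3 + 5*16))/(-18 + Z) = (Z + (-3 + 80))/(-18 + Z) = (Z + 77)/(-18 + Z) = (77 + Z)/(-18 + Z))
o = 1/101 ≈ 0.0099010
o*D(I(-1)) = ((77 + (-1)²)/(-18 + (-1)²))/101 = ((77 + 1)/(-18 + 1))/101 = (78/(-17))/101 = (-1/17*78)/101 = (1/101)*(-78/17) = -78/1717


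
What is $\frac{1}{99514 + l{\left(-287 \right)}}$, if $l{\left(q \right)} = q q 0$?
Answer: $\frac{1}{99514} \approx 1.0049 \cdot 10^{-5}$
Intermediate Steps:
$l{\left(q \right)} = 0$ ($l{\left(q \right)} = q^{2} \cdot 0 = 0$)
$\frac{1}{99514 + l{\left(-287 \right)}} = \frac{1}{99514 + 0} = \frac{1}{99514}$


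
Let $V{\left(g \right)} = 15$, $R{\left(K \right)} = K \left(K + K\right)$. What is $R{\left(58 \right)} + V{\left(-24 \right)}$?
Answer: $6743$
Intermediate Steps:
$R{\left(K \right)} = 2 K^{2}$ ($R{\left(K \right)} = K 2 K = 2 K^{2}$)
$R{\left(58 \right)} + V{\left(-24 \right)} = 2 \cdot 58^{2} + 15 = 2 \cdot 3364 + 15 = 6728 + 15 = 6743$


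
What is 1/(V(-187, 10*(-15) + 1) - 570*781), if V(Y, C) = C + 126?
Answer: -1/445193 ≈ -2.2462e-6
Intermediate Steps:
V(Y, C) = 126 + C
1/(V(-187, 10*(-15) + 1) - 570*781) = 1/((126 + (10*(-15) + 1)) - 570*781) = 1/((126 + (-150 + 1)) - 445170) = 1/((126 - 149) - 445170) = 1/(-23 - 445170) = 1/(-445193) = -1/445193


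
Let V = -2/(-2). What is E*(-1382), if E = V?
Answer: -1382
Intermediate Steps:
V = 1 (V = -2*(-½) = 1)
E = 1
E*(-1382) = 1*(-1382) = -1382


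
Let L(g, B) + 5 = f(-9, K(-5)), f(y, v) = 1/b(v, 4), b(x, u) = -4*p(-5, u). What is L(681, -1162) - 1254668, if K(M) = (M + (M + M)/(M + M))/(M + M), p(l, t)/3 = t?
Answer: -60224305/48 ≈ -1.2547e+6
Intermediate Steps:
p(l, t) = 3*t
b(x, u) = -12*u
K(M) = (1 + M)/(2*M) (K(M) = (M + (2*M)/((2*M)))/((2*M)) = (M + (2*M)*(1/(2*M)))*(1/(2*M)) = (M + 1)*(1/(2*M)) = (1 + M)*(1/(2*M)) = (1 + M)/(2*M))
f(y, v) = -1/48 (f(y, v) = 1/(-12*4) = 1/(-48) = -1/48)
L(g, B) = -241/48 (L(g, B) = -5 - 1/48 = -241/48)
L(681, -1162) - 1254668 = -241/48 - 1254668 = -60224305/48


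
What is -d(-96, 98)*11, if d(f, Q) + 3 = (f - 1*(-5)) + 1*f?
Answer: 2090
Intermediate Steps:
d(f, Q) = 2 + 2*f (d(f, Q) = -3 + ((f - 1*(-5)) + 1*f) = -3 + ((f + 5) + f) = -3 + ((5 + f) + f) = -3 + (5 + 2*f) = 2 + 2*f)
-d(-96, 98)*11 = -(2 + 2*(-96))*11 = -(2 - 192)*11 = -(-190)*11 = -1*(-2090) = 2090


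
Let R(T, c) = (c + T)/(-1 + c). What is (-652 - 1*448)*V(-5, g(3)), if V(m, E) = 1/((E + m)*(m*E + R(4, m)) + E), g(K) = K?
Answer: -1650/49 ≈ -33.673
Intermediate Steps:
R(T, c) = (T + c)/(-1 + c)
V(m, E) = 1/(E + (E + m)*(E*m + (4 + m)/(-1 + m))) (V(m, E) = 1/((E + m)*(m*E + (4 + m)/(-1 + m)) + E) = 1/((E + m)*(E*m + (4 + m)/(-1 + m)) + E) = 1/(E + (E + m)*(E*m + (4 + m)/(-1 + m))))
(-652 - 1*448)*V(-5, g(3)) = (-652 - 1*448)*((-1 - 5)/(3*(4 - 5) - 5*(4 - 5) + 3*(-1 - 5)*(1 + (-5)**2 + 3*(-5)))) = (-652 - 448)*(-6/(3*(-1) - 5*(-1) + 3*(-6)*(1 + 25 - 15))) = -1100*(-6)/(-3 + 5 + 3*(-6)*11) = -1100*(-6)/(-3 + 5 - 198) = -1100*(-6)/(-196) = -(-275)*(-6)/49 = -1100*3/98 = -1650/49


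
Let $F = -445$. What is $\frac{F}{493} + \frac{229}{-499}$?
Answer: $- \frac{334952}{246007} \approx -1.3616$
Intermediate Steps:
$\frac{F}{493} + \frac{229}{-499} = - \frac{445}{493} + \frac{229}{-499} = \left(-445\right) \frac{1}{493} + 229 \left(- \frac{1}{499}\right) = - \frac{445}{493} - \frac{229}{499} = - \frac{334952}{246007}$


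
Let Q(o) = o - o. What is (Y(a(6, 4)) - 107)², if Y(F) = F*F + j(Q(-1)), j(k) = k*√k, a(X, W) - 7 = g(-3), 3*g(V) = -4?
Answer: 454276/81 ≈ 5608.3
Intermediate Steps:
g(V) = -4/3 (g(V) = (⅓)*(-4) = -4/3)
Q(o) = 0
a(X, W) = 17/3 (a(X, W) = 7 - 4/3 = 17/3)
j(k) = k^(3/2)
Y(F) = F² (Y(F) = F*F + 0^(3/2) = F² + 0 = F²)
(Y(a(6, 4)) - 107)² = ((17/3)² - 107)² = (289/9 - 107)² = (-674/9)² = 454276/81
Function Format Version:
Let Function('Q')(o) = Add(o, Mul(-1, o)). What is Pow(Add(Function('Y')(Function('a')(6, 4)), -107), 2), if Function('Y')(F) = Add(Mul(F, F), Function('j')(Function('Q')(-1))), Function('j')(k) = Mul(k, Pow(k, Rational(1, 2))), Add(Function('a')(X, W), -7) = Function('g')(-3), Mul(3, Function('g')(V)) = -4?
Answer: Rational(454276, 81) ≈ 5608.3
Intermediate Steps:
Function('g')(V) = Rational(-4, 3) (Function('g')(V) = Mul(Rational(1, 3), -4) = Rational(-4, 3))
Function('Q')(o) = 0
Function('a')(X, W) = Rational(17, 3) (Function('a')(X, W) = Add(7, Rational(-4, 3)) = Rational(17, 3))
Function('j')(k) = Pow(k, Rational(3, 2))
Function('Y')(F) = Pow(F, 2) (Function('Y')(F) = Add(Mul(F, F), Pow(0, Rational(3, 2))) = Add(Pow(F, 2), 0) = Pow(F, 2))
Pow(Add(Function('Y')(Function('a')(6, 4)), -107), 2) = Pow(Add(Pow(Rational(17, 3), 2), -107), 2) = Pow(Add(Rational(289, 9), -107), 2) = Pow(Rational(-674, 9), 2) = Rational(454276, 81)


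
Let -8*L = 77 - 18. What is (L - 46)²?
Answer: 182329/64 ≈ 2848.9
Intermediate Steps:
L = -59/8 (L = -(77 - 18)/8 = -⅛*59 = -59/8 ≈ -7.3750)
(L - 46)² = (-59/8 - 46)² = (-427/8)² = 182329/64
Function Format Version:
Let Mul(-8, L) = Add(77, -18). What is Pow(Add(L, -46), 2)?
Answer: Rational(182329, 64) ≈ 2848.9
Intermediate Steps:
L = Rational(-59, 8) (L = Mul(Rational(-1, 8), Add(77, -18)) = Mul(Rational(-1, 8), 59) = Rational(-59, 8) ≈ -7.3750)
Pow(Add(L, -46), 2) = Pow(Add(Rational(-59, 8), -46), 2) = Pow(Rational(-427, 8), 2) = Rational(182329, 64)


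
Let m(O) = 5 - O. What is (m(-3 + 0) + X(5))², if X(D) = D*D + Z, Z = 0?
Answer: 1089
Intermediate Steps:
X(D) = D² (X(D) = D*D + 0 = D² + 0 = D²)
(m(-3 + 0) + X(5))² = ((5 - (-3 + 0)) + 5²)² = ((5 - 1*(-3)) + 25)² = ((5 + 3) + 25)² = (8 + 25)² = 33² = 1089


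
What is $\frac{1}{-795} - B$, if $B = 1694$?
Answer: $- \frac{1346731}{795} \approx -1694.0$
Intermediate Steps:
$\frac{1}{-795} - B = \frac{1}{-795} - 1694 = - \frac{1}{795} - 1694 = - \frac{1346731}{795}$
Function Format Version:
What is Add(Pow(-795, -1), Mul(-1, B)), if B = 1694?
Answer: Rational(-1346731, 795) ≈ -1694.0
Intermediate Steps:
Add(Pow(-795, -1), Mul(-1, B)) = Add(Pow(-795, -1), Mul(-1, 1694)) = Add(Rational(-1, 795), -1694) = Rational(-1346731, 795)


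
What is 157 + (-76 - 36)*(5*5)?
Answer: -2643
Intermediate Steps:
157 + (-76 - 36)*(5*5) = 157 - 112*25 = 157 - 2800 = -2643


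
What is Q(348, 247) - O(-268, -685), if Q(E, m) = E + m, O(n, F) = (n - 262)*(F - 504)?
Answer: -629575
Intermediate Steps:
O(n, F) = (-504 + F)*(-262 + n) (O(n, F) = (-262 + n)*(-504 + F) = (-504 + F)*(-262 + n))
Q(348, 247) - O(-268, -685) = (348 + 247) - (132048 - 504*(-268) - 262*(-685) - 685*(-268)) = 595 - (132048 + 135072 + 179470 + 183580) = 595 - 1*630170 = 595 - 630170 = -629575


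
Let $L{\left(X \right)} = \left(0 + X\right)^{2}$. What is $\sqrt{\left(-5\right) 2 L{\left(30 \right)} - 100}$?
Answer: $10 i \sqrt{91} \approx 95.394 i$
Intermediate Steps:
$L{\left(X \right)} = X^{2}$
$\sqrt{\left(-5\right) 2 L{\left(30 \right)} - 100} = \sqrt{\left(-5\right) 2 \cdot 30^{2} - 100} = \sqrt{\left(-10\right) 900 - 100} = \sqrt{-9000 - 100} = \sqrt{-9100} = 10 i \sqrt{91}$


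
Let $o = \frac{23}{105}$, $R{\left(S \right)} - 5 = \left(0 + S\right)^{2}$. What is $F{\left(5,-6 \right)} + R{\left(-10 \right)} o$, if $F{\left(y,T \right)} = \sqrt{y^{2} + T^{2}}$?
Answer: $23 + \sqrt{61} \approx 30.81$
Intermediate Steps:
$F{\left(y,T \right)} = \sqrt{T^{2} + y^{2}}$
$R{\left(S \right)} = 5 + S^{2}$ ($R{\left(S \right)} = 5 + \left(0 + S\right)^{2} = 5 + S^{2}$)
$o = \frac{23}{105}$ ($o = 23 \cdot \frac{1}{105} = \frac{23}{105} \approx 0.21905$)
$F{\left(5,-6 \right)} + R{\left(-10 \right)} o = \sqrt{\left(-6\right)^{2} + 5^{2}} + \left(5 + \left(-10\right)^{2}\right) \frac{23}{105} = \sqrt{36 + 25} + \left(5 + 100\right) \frac{23}{105} = \sqrt{61} + 105 \cdot \frac{23}{105} = \sqrt{61} + 23 = 23 + \sqrt{61}$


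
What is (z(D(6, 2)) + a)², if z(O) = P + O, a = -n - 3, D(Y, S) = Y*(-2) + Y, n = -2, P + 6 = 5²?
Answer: 144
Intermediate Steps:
P = 19 (P = -6 + 5² = -6 + 25 = 19)
D(Y, S) = -Y (D(Y, S) = -2*Y + Y = -Y)
a = -1 (a = -1*(-2) - 3 = 2 - 3 = -1)
z(O) = 19 + O
(z(D(6, 2)) + a)² = ((19 - 1*6) - 1)² = ((19 - 6) - 1)² = (13 - 1)² = 12² = 144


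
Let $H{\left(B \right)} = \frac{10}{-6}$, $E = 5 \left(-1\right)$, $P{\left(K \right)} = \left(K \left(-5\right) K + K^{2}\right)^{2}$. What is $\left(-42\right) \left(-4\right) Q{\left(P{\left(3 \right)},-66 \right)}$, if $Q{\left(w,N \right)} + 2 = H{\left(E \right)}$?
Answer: $-616$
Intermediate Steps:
$P{\left(K \right)} = 16 K^{4}$ ($P{\left(K \right)} = \left(- 5 K K + K^{2}\right)^{2} = \left(- 5 K^{2} + K^{2}\right)^{2} = \left(- 4 K^{2}\right)^{2} = 16 K^{4}$)
$E = -5$
$H{\left(B \right)} = - \frac{5}{3}$ ($H{\left(B \right)} = 10 \left(- \frac{1}{6}\right) = - \frac{5}{3}$)
$Q{\left(w,N \right)} = - \frac{11}{3}$ ($Q{\left(w,N \right)} = -2 - \frac{5}{3} = - \frac{11}{3}$)
$\left(-42\right) \left(-4\right) Q{\left(P{\left(3 \right)},-66 \right)} = \left(-42\right) \left(-4\right) \left(- \frac{11}{3}\right) = 168 \left(- \frac{11}{3}\right) = -616$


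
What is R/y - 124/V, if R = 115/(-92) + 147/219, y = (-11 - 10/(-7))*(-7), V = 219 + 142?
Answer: -2486945/7062604 ≈ -0.35213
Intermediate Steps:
V = 361
y = 67 (y = (-11 - 10*(-1/7))*(-7) = (-11 + 10/7)*(-7) = -67/7*(-7) = 67)
R = -169/292 (R = 115*(-1/92) + 147*(1/219) = -5/4 + 49/73 = -169/292 ≈ -0.57877)
R/y - 124/V = -169/292/67 - 124/361 = -169/292*1/67 - 124*1/361 = -169/19564 - 124/361 = -2486945/7062604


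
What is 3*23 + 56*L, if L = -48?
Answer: -2619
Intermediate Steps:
3*23 + 56*L = 3*23 + 56*(-48) = 69 - 2688 = -2619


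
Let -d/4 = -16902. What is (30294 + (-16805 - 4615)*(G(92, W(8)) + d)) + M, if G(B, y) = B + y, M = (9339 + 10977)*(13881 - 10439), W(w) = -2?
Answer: -1380133194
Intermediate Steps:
d = 67608 (d = -4*(-16902) = 67608)
M = 69927672 (M = 20316*3442 = 69927672)
(30294 + (-16805 - 4615)*(G(92, W(8)) + d)) + M = (30294 + (-16805 - 4615)*((92 - 2) + 67608)) + 69927672 = (30294 - 21420*(90 + 67608)) + 69927672 = (30294 - 21420*67698) + 69927672 = (30294 - 1450091160) + 69927672 = -1450060866 + 69927672 = -1380133194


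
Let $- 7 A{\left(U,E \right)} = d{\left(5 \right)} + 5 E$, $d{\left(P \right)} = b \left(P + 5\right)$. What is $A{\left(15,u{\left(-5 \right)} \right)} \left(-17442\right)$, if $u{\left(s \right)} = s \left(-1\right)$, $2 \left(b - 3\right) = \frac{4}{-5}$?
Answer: $\frac{889542}{7} \approx 1.2708 \cdot 10^{5}$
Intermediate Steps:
$b = \frac{13}{5}$ ($b = 3 + \frac{4 \frac{1}{-5}}{2} = 3 + \frac{4 \left(- \frac{1}{5}\right)}{2} = 3 + \frac{1}{2} \left(- \frac{4}{5}\right) = 3 - \frac{2}{5} = \frac{13}{5} \approx 2.6$)
$u{\left(s \right)} = - s$
$d{\left(P \right)} = 13 + \frac{13 P}{5}$ ($d{\left(P \right)} = \frac{13 \left(P + 5\right)}{5} = \frac{13 \left(5 + P\right)}{5} = 13 + \frac{13 P}{5}$)
$A{\left(U,E \right)} = - \frac{26}{7} - \frac{5 E}{7}$ ($A{\left(U,E \right)} = - \frac{\left(13 + \frac{13}{5} \cdot 5\right) + 5 E}{7} = - \frac{\left(13 + 13\right) + 5 E}{7} = - \frac{26 + 5 E}{7} = - \frac{26}{7} - \frac{5 E}{7}$)
$A{\left(15,u{\left(-5 \right)} \right)} \left(-17442\right) = \left(- \frac{26}{7} - \frac{5 \left(\left(-1\right) \left(-5\right)\right)}{7}\right) \left(-17442\right) = \left(- \frac{26}{7} - \frac{25}{7}\right) \left(-17442\right) = \left(- \frac{51}{7}\right) \left(-17442\right) = \frac{889542}{7}$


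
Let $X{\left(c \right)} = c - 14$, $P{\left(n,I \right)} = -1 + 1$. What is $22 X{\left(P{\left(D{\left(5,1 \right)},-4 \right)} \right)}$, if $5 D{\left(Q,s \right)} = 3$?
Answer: $-308$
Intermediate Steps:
$D{\left(Q,s \right)} = \frac{3}{5}$ ($D{\left(Q,s \right)} = \frac{1}{5} \cdot 3 = \frac{3}{5}$)
$P{\left(n,I \right)} = 0$
$X{\left(c \right)} = -14 + c$ ($X{\left(c \right)} = c - 14 = -14 + c$)
$22 X{\left(P{\left(D{\left(5,1 \right)},-4 \right)} \right)} = 22 \left(-14 + 0\right) = 22 \left(-14\right) = -308$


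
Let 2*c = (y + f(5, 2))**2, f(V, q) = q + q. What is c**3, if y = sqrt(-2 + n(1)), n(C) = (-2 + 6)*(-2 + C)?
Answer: (4 + I*sqrt(6))**6/8 ≈ -1315.0 - 205.76*I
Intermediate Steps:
n(C) = -8 + 4*C (n(C) = 4*(-2 + C) = -8 + 4*C)
f(V, q) = 2*q
y = I*sqrt(6) (y = sqrt(-2 + (-8 + 4*1)) = sqrt(-2 + (-8 + 4)) = sqrt(-2 - 4) = sqrt(-6) = I*sqrt(6) ≈ 2.4495*I)
c = (4 + I*sqrt(6))**2/2 (c = (I*sqrt(6) + 2*2)**2/2 = (I*sqrt(6) + 4)**2/2 = (4 + I*sqrt(6))**2/2 ≈ 5.0 + 9.798*I)
c**3 = (5 + 4*I*sqrt(6))**3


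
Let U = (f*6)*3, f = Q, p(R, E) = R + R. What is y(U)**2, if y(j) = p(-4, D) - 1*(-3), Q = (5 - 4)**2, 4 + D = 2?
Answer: 25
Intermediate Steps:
D = -2 (D = -4 + 2 = -2)
p(R, E) = 2*R
Q = 1 (Q = 1**2 = 1)
f = 1
U = 18 (U = (1*6)*3 = 6*3 = 18)
y(j) = -5 (y(j) = 2*(-4) - 1*(-3) = -8 + 3 = -5)
y(U)**2 = (-5)**2 = 25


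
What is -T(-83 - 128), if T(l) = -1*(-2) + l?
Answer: 209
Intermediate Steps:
T(l) = 2 + l
-T(-83 - 128) = -(2 + (-83 - 128)) = -(2 - 211) = -1*(-209) = 209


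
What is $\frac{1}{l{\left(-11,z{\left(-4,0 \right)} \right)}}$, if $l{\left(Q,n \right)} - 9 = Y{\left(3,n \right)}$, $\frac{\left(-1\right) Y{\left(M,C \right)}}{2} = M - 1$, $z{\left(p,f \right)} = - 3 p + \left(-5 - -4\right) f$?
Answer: $\frac{1}{5} \approx 0.2$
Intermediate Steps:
$z{\left(p,f \right)} = - f - 3 p$ ($z{\left(p,f \right)} = - 3 p + \left(-5 + 4\right) f = - 3 p - f = - f - 3 p$)
$Y{\left(M,C \right)} = 2 - 2 M$ ($Y{\left(M,C \right)} = - 2 \left(M - 1\right) = - 2 \left(-1 + M\right) = 2 - 2 M$)
$l{\left(Q,n \right)} = 5$ ($l{\left(Q,n \right)} = 9 + \left(2 - 6\right) = 9 - 4 = 5$)
$\frac{1}{l{\left(-11,z{\left(-4,0 \right)} \right)}} = \frac{1}{5}$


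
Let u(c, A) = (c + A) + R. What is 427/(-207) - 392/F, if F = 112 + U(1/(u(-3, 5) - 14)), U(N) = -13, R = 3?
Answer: -4571/759 ≈ -6.0224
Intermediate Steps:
u(c, A) = 3 + A + c (u(c, A) = (c + A) + 3 = (A + c) + 3 = 3 + A + c)
F = 99 (F = 112 - 13 = 99)
427/(-207) - 392/F = 427/(-207) - 392/99 = 427*(-1/207) - 392*1/99 = -427/207 - 392/99 = -4571/759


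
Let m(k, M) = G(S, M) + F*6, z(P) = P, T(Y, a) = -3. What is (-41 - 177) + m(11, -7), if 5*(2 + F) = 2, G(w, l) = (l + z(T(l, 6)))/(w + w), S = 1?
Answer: -1163/5 ≈ -232.60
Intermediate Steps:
G(w, l) = (-3 + l)/(2*w) (G(w, l) = (l - 3)/(w + w) = (-3 + l)/((2*w)) = (-3 + l)*(1/(2*w)) = (-3 + l)/(2*w))
F = -8/5 (F = -2 + (1/5)*2 = -2 + 2/5 = -8/5 ≈ -1.6000)
m(k, M) = -111/10 + M/2 (m(k, M) = (1/2)*(-3 + M)/1 - 8/5*6 = (1/2)*1*(-3 + M) - 48/5 = (-3/2 + M/2) - 48/5 = -111/10 + M/2)
(-41 - 177) + m(11, -7) = (-41 - 177) + (-111/10 + (1/2)*(-7)) = -218 + (-111/10 - 7/2) = -218 - 73/5 = -1163/5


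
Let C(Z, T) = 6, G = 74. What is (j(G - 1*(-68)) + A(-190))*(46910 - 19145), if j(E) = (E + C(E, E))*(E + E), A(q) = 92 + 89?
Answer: 1172043945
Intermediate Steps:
A(q) = 181
j(E) = 2*E*(6 + E) (j(E) = (E + 6)*(E + E) = (6 + E)*(2*E) = 2*E*(6 + E))
(j(G - 1*(-68)) + A(-190))*(46910 - 19145) = (2*(74 - 1*(-68))*(6 + (74 - 1*(-68))) + 181)*(46910 - 19145) = (2*(74 + 68)*(6 + (74 + 68)) + 181)*27765 = (2*142*(6 + 142) + 181)*27765 = (2*142*148 + 181)*27765 = (42032 + 181)*27765 = 42213*27765 = 1172043945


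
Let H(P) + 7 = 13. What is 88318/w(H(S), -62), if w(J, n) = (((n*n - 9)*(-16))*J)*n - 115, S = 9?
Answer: 88318/22825805 ≈ 0.0038692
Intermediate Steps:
H(P) = 6 (H(P) = -7 + 13 = 6)
w(J, n) = -115 + J*n*(144 - 16*n²) (w(J, n) = (((n² - 9)*(-16))*J)*n - 115 = (((-9 + n²)*(-16))*J)*n - 115 = ((144 - 16*n²)*J)*n - 115 = (J*(144 - 16*n²))*n - 115 = J*n*(144 - 16*n²) - 115 = -115 + J*n*(144 - 16*n²))
88318/w(H(S), -62) = 88318/(-115 - 16*6*(-62)³ + 144*6*(-62)) = 88318/(-115 - 16*6*(-238328) - 53568) = 88318/(-115 + 22879488 - 53568) = 88318/22825805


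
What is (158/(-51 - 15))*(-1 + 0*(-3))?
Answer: 79/33 ≈ 2.3939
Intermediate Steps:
(158/(-51 - 15))*(-1 + 0*(-3)) = (158/(-66))*(-1 + 0) = (158*(-1/66))*(-1) = -79/33*(-1) = 79/33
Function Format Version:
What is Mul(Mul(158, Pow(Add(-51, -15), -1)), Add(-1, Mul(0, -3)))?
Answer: Rational(79, 33) ≈ 2.3939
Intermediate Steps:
Mul(Mul(158, Pow(Add(-51, -15), -1)), Add(-1, Mul(0, -3))) = Mul(Mul(158, Pow(-66, -1)), Add(-1, 0)) = Mul(Mul(158, Rational(-1, 66)), -1) = Mul(Rational(-79, 33), -1) = Rational(79, 33)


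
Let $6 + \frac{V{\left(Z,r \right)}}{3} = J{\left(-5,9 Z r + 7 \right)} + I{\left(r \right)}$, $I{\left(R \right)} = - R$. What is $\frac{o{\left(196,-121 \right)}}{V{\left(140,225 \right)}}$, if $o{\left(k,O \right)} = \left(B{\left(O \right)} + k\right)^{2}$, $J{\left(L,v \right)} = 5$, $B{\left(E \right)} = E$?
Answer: $- \frac{1875}{226} \approx -8.2965$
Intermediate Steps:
$V{\left(Z,r \right)} = -3 - 3 r$ ($V{\left(Z,r \right)} = -18 + 3 \left(5 - r\right) = -18 - \left(-15 + 3 r\right) = -3 - 3 r$)
$o{\left(k,O \right)} = \left(O + k\right)^{2}$
$\frac{o{\left(196,-121 \right)}}{V{\left(140,225 \right)}} = \frac{\left(-121 + 196\right)^{2}}{-3 - 675} = \frac{75^{2}}{-3 - 675} = \frac{5625}{-678} = 5625 \left(- \frac{1}{678}\right) = - \frac{1875}{226}$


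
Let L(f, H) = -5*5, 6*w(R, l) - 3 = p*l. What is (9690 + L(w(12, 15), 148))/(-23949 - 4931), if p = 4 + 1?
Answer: -1933/5776 ≈ -0.33466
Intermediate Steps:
p = 5
w(R, l) = 1/2 + 5*l/6 (w(R, l) = 1/2 + (5*l)/6 = 1/2 + 5*l/6)
L(f, H) = -25
(9690 + L(w(12, 15), 148))/(-23949 - 4931) = (9690 - 25)/(-23949 - 4931) = 9665/(-28880) = 9665*(-1/28880) = -1933/5776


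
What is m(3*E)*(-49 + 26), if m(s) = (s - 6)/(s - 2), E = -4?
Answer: -207/7 ≈ -29.571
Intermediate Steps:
m(s) = (-6 + s)/(-2 + s)
m(3*E)*(-49 + 26) = ((-6 + 3*(-4))/(-2 + 3*(-4)))*(-49 + 26) = ((-6 - 12)/(-2 - 12))*(-23) = (-18/(-14))*(-23) = -1/14*(-18)*(-23) = (9/7)*(-23) = -207/7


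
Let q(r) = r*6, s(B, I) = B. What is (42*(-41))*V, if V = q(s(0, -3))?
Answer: 0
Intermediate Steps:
q(r) = 6*r
V = 0 (V = 6*0 = 0)
(42*(-41))*V = (42*(-41))*0 = -1722*0 = 0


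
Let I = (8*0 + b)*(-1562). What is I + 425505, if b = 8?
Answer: 413009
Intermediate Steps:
I = -12496 (I = (8*0 + 8)*(-1562) = (0 + 8)*(-1562) = 8*(-1562) = -12496)
I + 425505 = -12496 + 425505 = 413009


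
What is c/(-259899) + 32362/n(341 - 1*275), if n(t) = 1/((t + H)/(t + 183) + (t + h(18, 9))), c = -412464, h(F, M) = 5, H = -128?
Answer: 49391357495594/21571617 ≈ 2.2896e+6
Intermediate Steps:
n(t) = 1/(5 + t + (-128 + t)/(183 + t)) (n(t) = 1/((t - 128)/(t + 183) + (t + 5)) = 1/((-128 + t)/(183 + t) + (5 + t)) = 1/(5 + t + (-128 + t)/(183 + t)))
c/(-259899) + 32362/n(341 - 1*275) = -412464/(-259899) + 32362/(((183 + (341 - 1*275))/(787 + (341 - 1*275)² + 189*(341 - 1*275)))) = -412464*(-1/259899) + 32362/(((183 + (341 - 275))/(787 + (341 - 275)² + 189*(341 - 275)))) = 137488/86633 + 32362/(((183 + 66)/(787 + 66² + 189*66))) = 137488/86633 + 32362/((249/(787 + 4356 + 12474))) = 137488/86633 + 32362/((249/17617)) = 137488/86633 + 32362/(((1/17617)*249)) = 137488/86633 + 32362/(249/17617) = 137488/86633 + 32362*(17617/249) = 137488/86633 + 570121354/249 = 49391357495594/21571617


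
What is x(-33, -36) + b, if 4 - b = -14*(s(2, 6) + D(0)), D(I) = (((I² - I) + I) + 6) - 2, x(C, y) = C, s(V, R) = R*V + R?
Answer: 279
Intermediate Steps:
s(V, R) = R + R*V
D(I) = 4 + I² (D(I) = (I² + 6) - 2 = (6 + I²) - 2 = 4 + I²)
b = 312 (b = 4 - (-14)*(6*(1 + 2) + (4 + 0²)) = 4 - (-14)*(6*3 + (4 + 0)) = 4 - (-14)*(18 + 4) = 4 - (-14)*22 = 4 - 1*(-308) = 4 + 308 = 312)
x(-33, -36) + b = -33 + 312 = 279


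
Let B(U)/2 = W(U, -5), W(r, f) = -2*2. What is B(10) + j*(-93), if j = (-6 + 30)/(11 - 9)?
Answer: -1124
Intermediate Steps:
j = 12 (j = 24/2 = 24*(½) = 12)
W(r, f) = -4
B(U) = -8 (B(U) = 2*(-4) = -8)
B(10) + j*(-93) = -8 + 12*(-93) = -8 - 1116 = -1124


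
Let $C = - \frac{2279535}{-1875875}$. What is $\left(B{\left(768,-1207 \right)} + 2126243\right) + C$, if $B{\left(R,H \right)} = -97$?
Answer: $\frac{797677281457}{375175} \approx 2.1261 \cdot 10^{6}$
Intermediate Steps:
$C = \frac{455907}{375175}$ ($C = \left(-2279535\right) \left(- \frac{1}{1875875}\right) = \frac{455907}{375175} \approx 1.2152$)
$\left(B{\left(768,-1207 \right)} + 2126243\right) + C = \left(-97 + 2126243\right) + \frac{455907}{375175} = 2126146 + \frac{455907}{375175} = \frac{797677281457}{375175}$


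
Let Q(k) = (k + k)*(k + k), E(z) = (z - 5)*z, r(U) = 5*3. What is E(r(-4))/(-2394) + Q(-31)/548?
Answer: 380014/54663 ≈ 6.9519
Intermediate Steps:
r(U) = 15
E(z) = z*(-5 + z) (E(z) = (-5 + z)*z = z*(-5 + z))
Q(k) = 4*k**2 (Q(k) = (2*k)*(2*k) = 4*k**2)
E(r(-4))/(-2394) + Q(-31)/548 = (15*(-5 + 15))/(-2394) + (4*(-31)**2)/548 = (15*10)*(-1/2394) + (4*961)*(1/548) = 150*(-1/2394) + 3844*(1/548) = -25/399 + 961/137 = 380014/54663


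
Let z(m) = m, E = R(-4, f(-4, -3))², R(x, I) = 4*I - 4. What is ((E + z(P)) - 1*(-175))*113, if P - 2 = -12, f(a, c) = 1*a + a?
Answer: 165093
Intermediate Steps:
f(a, c) = 2*a (f(a, c) = a + a = 2*a)
P = -10 (P = 2 - 12 = -10)
R(x, I) = -4 + 4*I
E = 1296 (E = (-4 + 4*(2*(-4)))² = (-4 + 4*(-8))² = (-4 - 32)² = (-36)² = 1296)
((E + z(P)) - 1*(-175))*113 = ((1296 - 10) - 1*(-175))*113 = (1286 + 175)*113 = 1461*113 = 165093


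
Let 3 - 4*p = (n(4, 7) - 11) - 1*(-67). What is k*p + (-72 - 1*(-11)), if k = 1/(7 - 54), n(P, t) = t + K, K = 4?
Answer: -2851/47 ≈ -60.660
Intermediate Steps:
n(P, t) = 4 + t (n(P, t) = t + 4 = 4 + t)
k = -1/47 (k = 1/(-47) = -1/47 ≈ -0.021277)
p = -16 (p = ¾ - (((4 + 7) - 11) - 1*(-67))/4 = ¾ - ((11 - 11) + 67)/4 = ¾ - (0 + 67)/4 = ¾ - ¼*67 = ¾ - 67/4 = -16)
k*p + (-72 - 1*(-11)) = -1/47*(-16) + (-72 - 1*(-11)) = 16/47 + (-72 + 11) = 16/47 - 61 = -2851/47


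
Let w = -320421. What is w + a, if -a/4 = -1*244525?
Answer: 657679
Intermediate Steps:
a = 978100 (a = -(-4)*244525 = -4*(-244525) = 978100)
w + a = -320421 + 978100 = 657679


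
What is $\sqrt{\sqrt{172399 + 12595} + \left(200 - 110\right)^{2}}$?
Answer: $\sqrt{8100 + \sqrt{184994}} \approx 92.359$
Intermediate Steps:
$\sqrt{\sqrt{172399 + 12595} + \left(200 - 110\right)^{2}} = \sqrt{\sqrt{184994} + 90^{2}} = \sqrt{\sqrt{184994} + 8100} = \sqrt{8100 + \sqrt{184994}}$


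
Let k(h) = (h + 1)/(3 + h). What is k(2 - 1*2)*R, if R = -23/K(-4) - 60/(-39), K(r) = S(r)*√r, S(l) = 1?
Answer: 20/39 + 23*I/6 ≈ 0.51282 + 3.8333*I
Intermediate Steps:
K(r) = √r (K(r) = 1*√r = √r)
k(h) = (1 + h)/(3 + h)
R = 20/13 + 23*I/2 (R = -23*(-I/2) - 60/(-39) = -23*(-I/2) - 60*(-1/39) = -(-23)*I/2 + 20/13 = 23*I/2 + 20/13 = 20/13 + 23*I/2 ≈ 1.5385 + 11.5*I)
k(2 - 1*2)*R = ((1 + (2 - 1*2))/(3 + (2 - 1*2)))*(20/13 + 23*I/2) = ((1 + (2 - 2))/(3 + (2 - 2)))*(20/13 + 23*I/2) = ((1 + 0)/(3 + 0))*(20/13 + 23*I/2) = (1/3)*(20/13 + 23*I/2) = ((⅓)*1)*(20/13 + 23*I/2) = (20/13 + 23*I/2)/3 = 20/39 + 23*I/6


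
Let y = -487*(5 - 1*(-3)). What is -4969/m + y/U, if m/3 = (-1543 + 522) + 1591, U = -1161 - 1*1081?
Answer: -117851/100890 ≈ -1.1681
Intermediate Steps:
y = -3896 (y = -487*(5 + 3) = -487*8 = -3896)
U = -2242 (U = -1161 - 1081 = -2242)
m = 1710 (m = 3*((-1543 + 522) + 1591) = 3*(-1021 + 1591) = 3*570 = 1710)
-4969/m + y/U = -4969/1710 - 3896/(-2242) = -4969*1/1710 - 3896*(-1/2242) = -4969/1710 + 1948/1121 = -117851/100890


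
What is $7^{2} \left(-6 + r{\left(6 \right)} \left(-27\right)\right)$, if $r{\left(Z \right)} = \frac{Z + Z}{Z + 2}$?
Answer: $- \frac{4557}{2} \approx -2278.5$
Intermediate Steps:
$r{\left(Z \right)} = \frac{2 Z}{2 + Z}$
$7^{2} \left(-6 + r{\left(6 \right)} \left(-27\right)\right) = 7^{2} \left(-6 + 2 \cdot 6 \frac{1}{2 + 6} \left(-27\right)\right) = 49 \left(-6 + 2 \cdot 6 \cdot \frac{1}{8} \left(-27\right)\right) = 49 \left(-6 + \frac{3}{2} \left(-27\right)\right) = 49 \left(-6 - \frac{81}{2}\right) = 49 \left(- \frac{93}{2}\right) = - \frac{4557}{2}$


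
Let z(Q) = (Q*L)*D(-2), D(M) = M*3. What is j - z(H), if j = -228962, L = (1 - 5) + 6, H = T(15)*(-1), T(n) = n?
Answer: -229142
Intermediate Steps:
D(M) = 3*M
H = -15 (H = 15*(-1) = -15)
L = 2 (L = -4 + 6 = 2)
z(Q) = -12*Q (z(Q) = (Q*2)*(3*(-2)) = (2*Q)*(-6) = -12*Q)
j - z(H) = -228962 - (-12)*(-15) = -228962 - 1*180 = -228962 - 180 = -229142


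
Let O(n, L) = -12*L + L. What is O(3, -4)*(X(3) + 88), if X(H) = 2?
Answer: 3960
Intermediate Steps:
O(n, L) = -11*L
O(3, -4)*(X(3) + 88) = (-11*(-4))*(2 + 88) = 44*90 = 3960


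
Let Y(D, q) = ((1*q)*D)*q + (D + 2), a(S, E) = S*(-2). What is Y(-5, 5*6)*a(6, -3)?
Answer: 54036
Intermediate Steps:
a(S, E) = -2*S
Y(D, q) = 2 + D + D*q² (Y(D, q) = (q*D)*q + (2 + D) = (D*q)*q + (2 + D) = D*q² + (2 + D) = 2 + D + D*q²)
Y(-5, 5*6)*a(6, -3) = (2 - 5 - 5*(5*6)²)*(-2*6) = (2 - 5 - 5*30²)*(-12) = (2 - 5 - 5*900)*(-12) = (2 - 5 - 4500)*(-12) = -4503*(-12) = 54036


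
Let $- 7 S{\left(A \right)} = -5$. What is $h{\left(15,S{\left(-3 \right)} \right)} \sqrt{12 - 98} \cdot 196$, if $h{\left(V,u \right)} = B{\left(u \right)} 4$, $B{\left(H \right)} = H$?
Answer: $560 i \sqrt{86} \approx 5193.2 i$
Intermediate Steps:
$S{\left(A \right)} = \frac{5}{7}$ ($S{\left(A \right)} = \left(- \frac{1}{7}\right) \left(-5\right) = \frac{5}{7}$)
$h{\left(V,u \right)} = 4 u$ ($h{\left(V,u \right)} = u 4 = 4 u$)
$h{\left(15,S{\left(-3 \right)} \right)} \sqrt{12 - 98} \cdot 196 = 4 \cdot \frac{5}{7} \sqrt{12 - 98} \cdot 196 = \frac{20 \sqrt{-86}}{7} \cdot 196 = \frac{20 i \sqrt{86}}{7} \cdot 196 = 560 i \sqrt{86}$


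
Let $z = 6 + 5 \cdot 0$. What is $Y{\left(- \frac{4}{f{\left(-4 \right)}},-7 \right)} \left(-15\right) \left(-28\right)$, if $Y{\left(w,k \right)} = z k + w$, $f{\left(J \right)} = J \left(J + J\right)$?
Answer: $- \frac{35385}{2} \approx -17693.0$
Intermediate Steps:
$f{\left(J \right)} = 2 J^{2}$ ($f{\left(J \right)} = J 2 J = 2 J^{2}$)
$z = 6$ ($z = 6 + 0 = 6$)
$Y{\left(w,k \right)} = w + 6 k$ ($Y{\left(w,k \right)} = 6 k + w = w + 6 k$)
$Y{\left(- \frac{4}{f{\left(-4 \right)}},-7 \right)} \left(-15\right) \left(-28\right) = \left(- \frac{4}{2 \left(-4\right)^{2}} + 6 \left(-7\right)\right) \left(-15\right) \left(-28\right) = \left(- \frac{4}{2 \cdot 16} - 42\right) \left(-15\right) \left(-28\right) = \left(- \frac{4}{32} - 42\right) \left(-15\right) \left(-28\right) = \left(\left(-4\right) \frac{1}{32} - 42\right) \left(-15\right) \left(-28\right) = \left(- \frac{1}{8} - 42\right) \left(-15\right) \left(-28\right) = \left(- \frac{337}{8}\right) \left(-15\right) \left(-28\right) = \frac{5055}{8} \left(-28\right) = - \frac{35385}{2}$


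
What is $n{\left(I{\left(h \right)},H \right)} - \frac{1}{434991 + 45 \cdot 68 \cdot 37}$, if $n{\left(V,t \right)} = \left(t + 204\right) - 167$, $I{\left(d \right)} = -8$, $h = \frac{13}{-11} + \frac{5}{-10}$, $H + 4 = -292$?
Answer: $- \frac{141986650}{548211} \approx -259.0$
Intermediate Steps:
$H = -296$ ($H = -4 - 292 = -296$)
$h = - \frac{37}{22}$ ($h = 13 \left(- \frac{1}{11}\right) + 5 \left(- \frac{1}{10}\right) = - \frac{13}{11} - \frac{1}{2} = - \frac{37}{22} \approx -1.6818$)
$n{\left(V,t \right)} = 37 + t$ ($n{\left(V,t \right)} = \left(204 + t\right) - 167 = 37 + t$)
$n{\left(I{\left(h \right)},H \right)} - \frac{1}{434991 + 45 \cdot 68 \cdot 37} = \left(37 - 296\right) - \frac{1}{434991 + 45 \cdot 68 \cdot 37} = -259 - \frac{1}{434991 + 3060 \cdot 37} = -259 - \frac{1}{434991 + 113220} = -259 - \frac{1}{548211} = - \frac{141986650}{548211}$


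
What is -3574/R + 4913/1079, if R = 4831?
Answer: 19878357/5212649 ≈ 3.8135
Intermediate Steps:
-3574/R + 4913/1079 = -3574/4831 + 4913/1079 = 19878357/5212649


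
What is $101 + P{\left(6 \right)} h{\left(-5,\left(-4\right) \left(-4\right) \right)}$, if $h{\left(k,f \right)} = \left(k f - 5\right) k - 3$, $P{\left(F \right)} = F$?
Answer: $2633$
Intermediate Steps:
$h{\left(k,f \right)} = -3 + k \left(-5 + f k\right)$ ($h{\left(k,f \right)} = \left(f k - 5\right) k - 3 = \left(-5 + f k\right) k - 3 = k \left(-5 + f k\right) - 3 = -3 + k \left(-5 + f k\right)$)
$101 + P{\left(6 \right)} h{\left(-5,\left(-4\right) \left(-4\right) \right)} = 101 + 6 \left(-3 - -25 + \left(-4\right) \left(-4\right) \left(-5\right)^{2}\right) = 101 + 6 \left(-3 + 25 + 16 \cdot 25\right) = 101 + 6 \left(-3 + 25 + 400\right) = 101 + 6 \cdot 422 = 101 + 2532 = 2633$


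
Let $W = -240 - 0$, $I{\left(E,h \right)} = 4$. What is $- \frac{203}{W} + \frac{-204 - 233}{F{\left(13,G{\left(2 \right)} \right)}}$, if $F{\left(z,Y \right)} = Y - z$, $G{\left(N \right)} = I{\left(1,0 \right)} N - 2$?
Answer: $\frac{106301}{1680} \approx 63.274$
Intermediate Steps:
$W = -240$ ($W = -240 + 0 = -240$)
$G{\left(N \right)} = -2 + 4 N$ ($G{\left(N \right)} = 4 N - 2 = -2 + 4 N$)
$- \frac{203}{W} + \frac{-204 - 233}{F{\left(13,G{\left(2 \right)} \right)}} = - \frac{203}{-240} + \frac{-204 - 233}{\left(-2 + 4 \cdot 2\right) - 13} = \left(-203\right) \left(- \frac{1}{240}\right) - \frac{437}{\left(-2 + 8\right) - 13} = \frac{203}{240} - \frac{437}{6 - 13} = \frac{203}{240} - \frac{437}{-7} = \frac{203}{240} - - \frac{437}{7} = \frac{203}{240} + \frac{437}{7} = \frac{106301}{1680}$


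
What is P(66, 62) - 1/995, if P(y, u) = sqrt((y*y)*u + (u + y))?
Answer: -1/995 + 10*sqrt(2702) ≈ 519.81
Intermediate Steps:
P(y, u) = sqrt(u + y + u*y**2) (P(y, u) = sqrt(y**2*u + (u + y)) = sqrt(u*y**2 + (u + y)) = sqrt(u + y + u*y**2))
P(66, 62) - 1/995 = sqrt(62 + 66 + 62*66**2) - 1/995 = sqrt(62 + 66 + 62*4356) - 1*1/995 = sqrt(62 + 66 + 270072) - 1/995 = sqrt(270200) - 1/995 = 10*sqrt(2702) - 1/995 = -1/995 + 10*sqrt(2702)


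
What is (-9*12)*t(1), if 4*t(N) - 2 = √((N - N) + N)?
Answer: -81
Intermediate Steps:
t(N) = ½ + √N/4 (t(N) = ½ + √((N - N) + N)/4 = ½ + √(0 + N)/4 = ½ + √N/4)
(-9*12)*t(1) = (-9*12)*(½ + √1/4) = -108*(½ + (¼)*1) = -108*(½ + ¼) = -108*¾ = -81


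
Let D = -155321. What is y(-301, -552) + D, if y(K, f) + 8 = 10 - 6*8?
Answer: -155367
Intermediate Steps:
y(K, f) = -46 (y(K, f) = -8 + (10 - 6*8) = -8 + (10 - 48) = -8 - 38 = -46)
y(-301, -552) + D = -46 - 155321 = -155367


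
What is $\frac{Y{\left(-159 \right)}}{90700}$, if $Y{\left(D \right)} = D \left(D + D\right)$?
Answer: $\frac{25281}{45350} \approx 0.55746$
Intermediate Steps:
$Y{\left(D \right)} = 2 D^{2}$ ($Y{\left(D \right)} = D 2 D = 2 D^{2}$)
$\frac{Y{\left(-159 \right)}}{90700} = \frac{2 \left(-159\right)^{2}}{90700} = 2 \cdot 25281 \cdot \frac{1}{90700} = 50562 \cdot \frac{1}{90700} = \frac{25281}{45350}$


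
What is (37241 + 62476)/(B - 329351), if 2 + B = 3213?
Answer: -99717/326140 ≈ -0.30575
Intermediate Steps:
B = 3211 (B = -2 + 3213 = 3211)
(37241 + 62476)/(B - 329351) = (37241 + 62476)/(3211 - 329351) = 99717/(-326140) = 99717*(-1/326140) = -99717/326140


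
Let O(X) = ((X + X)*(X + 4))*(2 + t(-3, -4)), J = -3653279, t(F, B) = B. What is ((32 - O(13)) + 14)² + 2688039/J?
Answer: 3159718319061/3653279 ≈ 8.6490e+5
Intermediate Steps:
O(X) = -4*X*(4 + X) (O(X) = ((X + X)*(X + 4))*(2 - 4) = ((2*X)*(4 + X))*(-2) = (2*X*(4 + X))*(-2) = -4*X*(4 + X))
((32 - O(13)) + 14)² + 2688039/J = ((32 - 4*13*(-4 - 1*13)) + 14)² + 2688039/(-3653279) = ((32 - 4*13*(-4 - 13)) + 14)² + 2688039*(-1/3653279) = ((32 - 4*13*(-17)) + 14)² - 2688039/3653279 = ((32 - 1*(-884)) + 14)² - 2688039/3653279 = ((32 + 884) + 14)² - 2688039/3653279 = (916 + 14)² - 2688039/3653279 = 930² - 2688039/3653279 = 864900 - 2688039/3653279 = 3159718319061/3653279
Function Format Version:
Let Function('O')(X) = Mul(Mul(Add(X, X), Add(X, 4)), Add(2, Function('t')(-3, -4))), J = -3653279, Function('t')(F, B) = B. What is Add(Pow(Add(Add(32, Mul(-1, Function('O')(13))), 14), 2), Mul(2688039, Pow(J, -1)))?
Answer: Rational(3159718319061, 3653279) ≈ 8.6490e+5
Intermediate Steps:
Function('O')(X) = Mul(-4, X, Add(4, X)) (Function('O')(X) = Mul(Mul(Add(X, X), Add(X, 4)), Add(2, -4)) = Mul(Mul(Mul(2, X), Add(4, X)), -2) = Mul(Mul(2, X, Add(4, X)), -2) = Mul(-4, X, Add(4, X)))
Add(Pow(Add(Add(32, Mul(-1, Function('O')(13))), 14), 2), Mul(2688039, Pow(J, -1))) = Add(Pow(Add(Add(32, Mul(-1, Mul(4, 13, Add(-4, Mul(-1, 13))))), 14), 2), Mul(2688039, Pow(-3653279, -1))) = Add(Pow(Add(Add(32, Mul(-1, Mul(4, 13, Add(-4, -13)))), 14), 2), Mul(2688039, Rational(-1, 3653279))) = Add(Pow(Add(Add(32, Mul(-1, Mul(4, 13, -17))), 14), 2), Rational(-2688039, 3653279)) = Add(Pow(Add(Add(32, Mul(-1, -884)), 14), 2), Rational(-2688039, 3653279)) = Add(Pow(Add(Add(32, 884), 14), 2), Rational(-2688039, 3653279)) = Add(Pow(Add(916, 14), 2), Rational(-2688039, 3653279)) = Add(Pow(930, 2), Rational(-2688039, 3653279)) = Add(864900, Rational(-2688039, 3653279)) = Rational(3159718319061, 3653279)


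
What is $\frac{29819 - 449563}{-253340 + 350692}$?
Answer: $- \frac{52468}{12169} \approx -4.3116$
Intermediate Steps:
$\frac{29819 - 449563}{-253340 + 350692} = - \frac{419744}{97352} = \left(-419744\right) \frac{1}{97352} = - \frac{52468}{12169}$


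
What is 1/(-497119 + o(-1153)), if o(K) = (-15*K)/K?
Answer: -1/497134 ≈ -2.0115e-6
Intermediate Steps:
o(K) = -15
1/(-497119 + o(-1153)) = 1/(-497119 - 15) = 1/(-497134) = -1/497134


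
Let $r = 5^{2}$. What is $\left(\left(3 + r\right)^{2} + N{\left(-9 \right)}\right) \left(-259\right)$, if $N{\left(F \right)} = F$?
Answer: $-200725$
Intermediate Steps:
$r = 25$
$\left(\left(3 + r\right)^{2} + N{\left(-9 \right)}\right) \left(-259\right) = \left(\left(3 + 25\right)^{2} - 9\right) \left(-259\right) = \left(28^{2} - 9\right) \left(-259\right) = \left(784 - 9\right) \left(-259\right) = 775 \left(-259\right) = -200725$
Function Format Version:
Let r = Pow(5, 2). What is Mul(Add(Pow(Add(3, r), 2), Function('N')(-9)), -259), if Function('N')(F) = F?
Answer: -200725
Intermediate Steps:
r = 25
Mul(Add(Pow(Add(3, r), 2), Function('N')(-9)), -259) = Mul(Add(Pow(Add(3, 25), 2), -9), -259) = Mul(Add(Pow(28, 2), -9), -259) = Mul(Add(784, -9), -259) = Mul(775, -259) = -200725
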